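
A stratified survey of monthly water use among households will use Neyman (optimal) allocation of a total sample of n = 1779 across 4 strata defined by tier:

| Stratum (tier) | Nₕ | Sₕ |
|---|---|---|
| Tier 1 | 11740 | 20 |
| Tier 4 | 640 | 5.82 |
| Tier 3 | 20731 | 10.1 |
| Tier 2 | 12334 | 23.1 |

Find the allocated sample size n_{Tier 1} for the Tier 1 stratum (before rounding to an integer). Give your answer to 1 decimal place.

570.0

Neyman allocation: nₕ = n·NₕSₕ / Σⱼ NⱼSⱼ.
Σ NⱼSⱼ = 11740·20 + 640·5.82 + 20731·10.1 + 12334·23.1 = 732823.3.
n_{Tier 1} = 1779·11740·20 / 732823.3 = 570.0.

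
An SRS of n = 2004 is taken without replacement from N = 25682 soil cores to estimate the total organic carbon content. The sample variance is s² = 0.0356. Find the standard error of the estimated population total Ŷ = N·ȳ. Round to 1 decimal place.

Var(Ŷ) = N²·Var(ȳ) = N²·(1 − n/N)·s²/n.
f = 2004/25682 = 0.07803131; Var(ȳ) = 0.92196869·0.0356/2004 = 1.6378286 × 10^-5.
Var(Ŷ) = 25682² · (1.6378286 × 10^-5) = 10802.546.
SE(Ŷ) = √(10802.546) = 103.9.

103.9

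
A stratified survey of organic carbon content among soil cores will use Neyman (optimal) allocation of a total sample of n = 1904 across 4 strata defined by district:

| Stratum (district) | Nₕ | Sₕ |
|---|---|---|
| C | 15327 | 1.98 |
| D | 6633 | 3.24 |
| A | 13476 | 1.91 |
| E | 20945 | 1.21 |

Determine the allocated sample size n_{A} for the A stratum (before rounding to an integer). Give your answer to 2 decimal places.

Neyman allocation: nₕ = n·NₕSₕ / Σⱼ NⱼSⱼ.
Σ NⱼSⱼ = 15327·1.98 + 6633·3.24 + 13476·1.91 + 20945·1.21 = 102920.99.
n_{A} = 1904·13476·1.91 / 102920.99 = 476.16.

476.16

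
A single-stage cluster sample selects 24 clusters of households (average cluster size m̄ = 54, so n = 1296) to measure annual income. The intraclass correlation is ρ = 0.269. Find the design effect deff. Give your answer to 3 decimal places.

15.257

deff = 1 + (54 − 1)·0.269 = 1 + 14.257 = 15.257.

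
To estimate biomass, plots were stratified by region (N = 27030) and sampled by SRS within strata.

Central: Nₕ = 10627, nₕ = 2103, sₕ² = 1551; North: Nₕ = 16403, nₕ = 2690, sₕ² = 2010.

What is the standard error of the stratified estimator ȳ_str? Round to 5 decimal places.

Var(ȳ_str) = Σₕ Wₕ²(1 − fₕ)sₕ²/nₕ with Wₕ = Nₕ/N, N = 27030.
Central: Wₕ = 0.39315575; term = 0.39315575²·(1 − 0.19789216)·1551/2103 = 0.09143965.
North: Wₕ = 0.60684425; term = 0.60684425²·(1 − 0.16399439)·2010/2690 = 0.23004217.
Sum = 0.32148182.
SE = √(0.32148182) = 0.56699.

0.56699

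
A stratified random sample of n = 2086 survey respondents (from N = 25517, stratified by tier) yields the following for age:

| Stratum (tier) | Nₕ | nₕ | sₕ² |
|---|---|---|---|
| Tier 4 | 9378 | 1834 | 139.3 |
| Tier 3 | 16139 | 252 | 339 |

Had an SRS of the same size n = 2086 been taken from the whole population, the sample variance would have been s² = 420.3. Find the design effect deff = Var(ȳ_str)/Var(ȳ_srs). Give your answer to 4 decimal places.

Var(ȳ_str) = Σ Wₕ²(1−fₕ)sₕ²/nₕ with Wₕ = Nₕ/25517:
  Tier 4: (9378/25517)²·(1−1834/9378)·139.3/1834 = 0.0082528598
  Tier 3: (16139/25517)²·(1−252/16139)·339/252 = 0.52973473
  → Var(ȳ_str) = 0.53798759.
Var(ȳ_srs) = (1 − 2086/25517)·420.3/2086 = 0.18501473.
deff = 0.53798759 / 0.18501473 = 2.9078.

2.9078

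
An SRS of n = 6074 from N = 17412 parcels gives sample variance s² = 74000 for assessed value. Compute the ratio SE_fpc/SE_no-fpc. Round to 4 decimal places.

0.8069

f = n/N = 6074/17412 = 0.34883988.
SE_no-fpc = √(s²/n) = 3.4904262; SE_fpc = √((1−f)s²/n) = 2.8165818.
Ratio = √(1−f) = 0.80694493.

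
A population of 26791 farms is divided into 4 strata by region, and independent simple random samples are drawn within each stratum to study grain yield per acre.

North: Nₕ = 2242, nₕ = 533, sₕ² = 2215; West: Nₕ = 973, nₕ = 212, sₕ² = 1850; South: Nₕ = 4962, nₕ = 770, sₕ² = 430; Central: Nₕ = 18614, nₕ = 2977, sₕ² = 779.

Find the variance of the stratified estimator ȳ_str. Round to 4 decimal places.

Var(ȳ_str) = Σₕ Wₕ²(1 − fₕ)sₕ²/nₕ with Wₕ = Nₕ/N, N = 26791.
North: Wₕ = 0.08368482; term = 0.08368482²·(1 − 0.23773417)·2215/533 = 0.022184331.
West: Wₕ = 0.03631817; term = 0.03631817²·(1 − 0.21788284)·1850/212 = 0.0090023422.
South: Wₕ = 0.18521145; term = 0.18521145²·(1 − 0.15517936)·430/770 = 0.016183704.
Central: Wₕ = 0.69478556; term = 0.69478556²·(1 − 0.15993338)·779/2977 = 0.1061143.
Sum = 0.15348468.

0.1535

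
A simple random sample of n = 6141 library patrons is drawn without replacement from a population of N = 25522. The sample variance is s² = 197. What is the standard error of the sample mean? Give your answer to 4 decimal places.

0.1561

Under SRS without replacement, Var(ȳ) = (1 − f)·s²/n with f = n/N = 6141/25522 = 0.24061594.
Var(ȳ) = (1 − 0.24061594)·197/6141 = 0.75938406·0.032079466 = 0.024360635.
SE(ȳ) = √(0.024360635) = 0.1561.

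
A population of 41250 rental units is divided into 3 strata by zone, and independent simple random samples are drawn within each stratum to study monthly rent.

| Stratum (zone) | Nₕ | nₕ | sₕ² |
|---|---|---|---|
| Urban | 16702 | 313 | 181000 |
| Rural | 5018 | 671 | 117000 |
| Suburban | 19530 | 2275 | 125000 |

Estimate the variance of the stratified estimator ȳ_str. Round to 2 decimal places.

106.14

Var(ȳ_str) = Σₕ Wₕ²(1 − fₕ)sₕ²/nₕ with Wₕ = Nₕ/N, N = 41250.
Urban: Wₕ = 0.40489697; term = 0.40489697²·(1 − 0.01874027)·181000/313 = 93.026625.
Rural: Wₕ = 0.12164848; term = 0.12164848²·(1 − 0.13371861)·117000/671 = 2.2352996.
Suburban: Wₕ = 0.47345455; term = 0.47345455²·(1 − 0.11648746)·125000/2275 = 10.881729.
Sum = 106.14365.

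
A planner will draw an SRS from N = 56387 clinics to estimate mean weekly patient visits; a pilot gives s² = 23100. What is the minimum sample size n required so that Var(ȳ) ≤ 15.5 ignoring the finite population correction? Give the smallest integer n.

Without fpc, n₀ = s²/D = 23100/15.5 = 1490.3226.
Rounding up, n = 1491.

1491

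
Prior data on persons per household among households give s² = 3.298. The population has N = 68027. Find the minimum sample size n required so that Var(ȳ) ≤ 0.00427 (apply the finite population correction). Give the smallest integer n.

764

Without fpc, n₀ = s²/D = 3.298/0.00427 = 772.3653.
With fpc, (1 − n/N)·s²/n ≤ D requires n ≥ n₀/(1 + n₀/N) = 772.3653/(1 + 772.3653/68027) = 763.6945.
Rounding up, n = 764.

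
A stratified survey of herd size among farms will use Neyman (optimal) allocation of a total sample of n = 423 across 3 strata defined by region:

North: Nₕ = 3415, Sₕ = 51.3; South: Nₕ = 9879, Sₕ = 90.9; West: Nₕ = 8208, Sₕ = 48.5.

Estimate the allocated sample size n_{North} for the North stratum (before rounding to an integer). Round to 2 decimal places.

Neyman allocation: nₕ = n·NₕSₕ / Σⱼ NⱼSⱼ.
Σ NⱼSⱼ = 3415·51.3 + 9879·90.9 + 8208·48.5 = 1.4712786 × 10^6.
n_{North} = 423·3415·51.3 / (1.4712786 × 10^6) = 50.37.

50.37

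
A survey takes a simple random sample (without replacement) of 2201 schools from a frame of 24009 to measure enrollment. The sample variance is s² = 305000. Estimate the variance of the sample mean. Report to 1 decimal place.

125.9

Under SRS without replacement, Var(ȳ) = (1 − f)·s²/n with f = n/N = 2201/24009 = 0.09167396.
Var(ȳ) = (1 − 0.09167396)·305000/2201 = 0.90832604·138.57338 = 125.86981.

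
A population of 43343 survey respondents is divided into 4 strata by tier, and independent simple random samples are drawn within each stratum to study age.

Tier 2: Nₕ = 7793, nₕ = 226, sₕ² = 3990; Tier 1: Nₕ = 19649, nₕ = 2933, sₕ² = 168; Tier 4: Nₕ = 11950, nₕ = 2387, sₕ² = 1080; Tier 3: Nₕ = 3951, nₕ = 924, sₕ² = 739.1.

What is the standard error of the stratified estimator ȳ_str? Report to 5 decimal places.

0.77254

Var(ȳ_str) = Σₕ Wₕ²(1 − fₕ)sₕ²/nₕ with Wₕ = Nₕ/N, N = 43343.
Tier 2: Wₕ = 0.17979835; term = 0.17979835²·(1 − 0.02900038)·3990/226 = 0.55418521.
Tier 1: Wₕ = 0.45333733; term = 0.45333733²·(1 − 0.14926968)·168/2933 = 0.010014565.
Tier 4: Wₕ = 0.27570773; term = 0.27570773²·(1 − 0.19974895)·1080/2387 = 0.02752298.
Tier 3: Wₕ = 0.09115659; term = 0.09115659²·(1 − 0.23386484)·739.1/924 = 0.0050922855.
Sum = 0.59681504.
SE = √(0.59681504) = 0.77254.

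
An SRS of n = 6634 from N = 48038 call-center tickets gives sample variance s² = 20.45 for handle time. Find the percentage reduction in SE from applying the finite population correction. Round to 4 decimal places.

7.1614

f = n/N = 6634/48038 = 0.13809900.
SE_no-fpc = √(s²/n) = 0.05552121; SE_fpc = √((1−f)s²/n) = 0.051545127.
Ratio = √(1−f) = 0.92838623. Reduction = 100·(1 − 0.92838623) = 7.1614%.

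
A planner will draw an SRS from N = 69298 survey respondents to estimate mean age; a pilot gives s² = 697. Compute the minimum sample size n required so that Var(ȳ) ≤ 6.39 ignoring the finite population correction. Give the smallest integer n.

110

Without fpc, n₀ = s²/D = 697/6.39 = 109.0767.
Rounding up, n = 110.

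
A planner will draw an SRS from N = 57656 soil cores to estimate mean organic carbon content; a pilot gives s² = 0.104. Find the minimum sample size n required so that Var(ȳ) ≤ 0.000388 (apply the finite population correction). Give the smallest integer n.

267

Without fpc, n₀ = s²/D = 0.104/0.000388 = 268.0412.
With fpc, (1 − n/N)·s²/n ≤ D requires n ≥ n₀/(1 + n₀/N) = 268.0412/(1 + 268.0412/57656) = 266.8008.
Rounding up, n = 267.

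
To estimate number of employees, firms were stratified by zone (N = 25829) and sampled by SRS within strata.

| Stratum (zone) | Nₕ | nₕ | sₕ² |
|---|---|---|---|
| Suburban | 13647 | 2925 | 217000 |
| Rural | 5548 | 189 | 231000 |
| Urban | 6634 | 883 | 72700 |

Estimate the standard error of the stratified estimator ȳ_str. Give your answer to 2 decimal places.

Var(ȳ_str) = Σₕ Wₕ²(1 − fₕ)sₕ²/nₕ with Wₕ = Nₕ/N, N = 25829.
Suburban: Wₕ = 0.52835960; term = 0.52835960²·(1 − 0.21433282)·217000/2925 = 16.271653.
Rural: Wₕ = 0.21479732; term = 0.21479732²·(1 − 0.03406633)·231000/189 = 54.469727.
Urban: Wₕ = 0.25684308; term = 0.25684308²·(1 − 0.13310220)·72700/883 = 4.7084434.
Sum = 75.449823.
SE = √(75.449823) = 8.69.

8.69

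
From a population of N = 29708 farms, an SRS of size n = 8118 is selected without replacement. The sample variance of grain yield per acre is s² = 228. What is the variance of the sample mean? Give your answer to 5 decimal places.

0.02041

Under SRS without replacement, Var(ȳ) = (1 − f)·s²/n with f = n/N = 8118/29708 = 0.27325973.
Var(ȳ) = (1 − 0.27325973)·228/8118 = 0.72674027·0.028085735 = 0.020411035.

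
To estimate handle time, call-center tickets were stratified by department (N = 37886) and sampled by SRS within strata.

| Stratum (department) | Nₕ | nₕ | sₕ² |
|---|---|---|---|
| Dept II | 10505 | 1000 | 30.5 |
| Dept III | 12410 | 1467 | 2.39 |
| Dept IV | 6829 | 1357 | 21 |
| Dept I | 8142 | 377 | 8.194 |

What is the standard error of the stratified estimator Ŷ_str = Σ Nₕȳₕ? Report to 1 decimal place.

2284.5

Var(Ŷ_str) = Σₕ Nₕ²(1 − fₕ)sₕ²/nₕ.
Dept II: 10505²·(1 − 1000/10505)·30.5/1000 = 3.0454258 × 10^6.
Dept III: 12410²·(1 − 1467/12410)·2.39/1467 = 221246.28.
Dept IV: 6829²·(1 − 1357/6829)·21/1357 = 578285.96.
Dept I: 8142²·(1 − 377/8142)·8.194/377 = 1.3741279 × 10^6.
Sum = 5.2190859 × 10^6.
SE = √(5.2190859 × 10^6) = 2284.5.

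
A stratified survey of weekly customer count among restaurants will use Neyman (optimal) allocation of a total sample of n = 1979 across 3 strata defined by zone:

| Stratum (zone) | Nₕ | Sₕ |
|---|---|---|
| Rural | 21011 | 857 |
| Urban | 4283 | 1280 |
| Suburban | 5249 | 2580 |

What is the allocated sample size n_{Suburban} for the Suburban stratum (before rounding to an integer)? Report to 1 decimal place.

723.7

Neyman allocation: nₕ = n·NₕSₕ / Σⱼ NⱼSⱼ.
Σ NⱼSⱼ = 21011·857 + 4283·1280 + 5249·2580 = 3.7031087 × 10^7.
n_{Suburban} = 1979·5249·2580 / (3.7031087 × 10^7) = 723.7.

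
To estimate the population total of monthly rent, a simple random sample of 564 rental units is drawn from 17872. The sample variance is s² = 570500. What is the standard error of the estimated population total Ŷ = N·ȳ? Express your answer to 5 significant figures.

559370

Var(Ŷ) = N²·Var(ȳ) = N²·(1 − n/N)·s²/n.
f = 564/17872 = 0.03155774; Var(ȳ) = 0.96844226·570500/564 = 979.60338.
Var(Ŷ) = 17872² · 979.60338 = 3.1289353 × 10^11.
SE(Ŷ) = √(3.1289353 × 10^11) = 559370.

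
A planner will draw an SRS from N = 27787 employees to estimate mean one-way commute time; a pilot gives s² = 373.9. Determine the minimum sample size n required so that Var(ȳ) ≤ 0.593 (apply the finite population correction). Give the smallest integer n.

Without fpc, n₀ = s²/D = 373.9/0.593 = 630.5228.
With fpc, (1 − n/N)·s²/n ≤ D requires n ≥ n₀/(1 + n₀/N) = 630.5228/(1 + 630.5228/27787) = 616.5329.
Rounding up, n = 617.

617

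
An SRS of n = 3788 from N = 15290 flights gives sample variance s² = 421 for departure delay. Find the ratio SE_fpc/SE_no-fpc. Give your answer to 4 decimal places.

f = n/N = 3788/15290 = 0.24774362.
SE_no-fpc = √(s²/n) = 0.33337733; SE_fpc = √((1−f)s²/n) = 0.28914721.
Ratio = √(1−f) = 0.86732715.

0.8673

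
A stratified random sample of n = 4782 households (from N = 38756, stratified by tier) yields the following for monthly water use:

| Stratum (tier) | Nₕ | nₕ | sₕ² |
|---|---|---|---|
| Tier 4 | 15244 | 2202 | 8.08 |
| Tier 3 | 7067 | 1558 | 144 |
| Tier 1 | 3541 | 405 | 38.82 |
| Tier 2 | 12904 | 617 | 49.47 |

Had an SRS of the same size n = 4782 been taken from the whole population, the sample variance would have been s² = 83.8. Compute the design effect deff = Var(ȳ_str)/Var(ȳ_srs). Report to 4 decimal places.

0.7846

Var(ȳ_str) = Σ Wₕ²(1−fₕ)sₕ²/nₕ with Wₕ = Nₕ/38756:
  Tier 4: (15244/38756)²·(1−2202/15244)·8.08/2202 = 4.8569014 × 10^-4
  Tier 3: (7067/38756)²·(1−1558/7067)·144/1558 = 0.002395659
  Tier 1: (3541/38756)²·(1−405/3541)·38.82/405 = 7.0863826 × 10^-4
  Tier 2: (12904/38756)²·(1−617/12904)·49.47/617 = 0.0084634818
  → Var(ȳ_str) = 0.012053469.
Var(ȳ_srs) = (1 − 4782/38756)·83.8/4782 = 0.015361803.
deff = 0.012053469 / 0.015361803 = 0.7846.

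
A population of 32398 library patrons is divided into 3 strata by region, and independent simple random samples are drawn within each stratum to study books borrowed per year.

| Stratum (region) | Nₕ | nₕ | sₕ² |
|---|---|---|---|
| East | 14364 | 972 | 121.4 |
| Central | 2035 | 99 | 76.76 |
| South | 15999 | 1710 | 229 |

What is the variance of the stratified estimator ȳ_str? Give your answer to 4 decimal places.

0.0550

Var(ȳ_str) = Σₕ Wₕ²(1 − fₕ)sₕ²/nₕ with Wₕ = Nₕ/N, N = 32398.
East: Wₕ = 0.44336070; term = 0.44336070²·(1 − 0.06766917)·121.4/972 = 0.022889529.
Central: Wₕ = 0.06281252; term = 0.06281252²·(1 − 0.04864865)·76.76/99 = 0.002910269.
South: Wₕ = 0.49382678; term = 0.49382678²·(1 − 0.10688168)·229/1710 = 0.029167395.
Sum = 0.054967193.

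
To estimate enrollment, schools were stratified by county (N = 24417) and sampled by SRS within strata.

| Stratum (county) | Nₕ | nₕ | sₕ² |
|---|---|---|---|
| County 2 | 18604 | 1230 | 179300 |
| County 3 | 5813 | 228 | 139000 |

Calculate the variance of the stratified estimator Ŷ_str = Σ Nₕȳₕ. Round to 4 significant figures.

Var(Ŷ_str) = Σₕ Nₕ²(1 − fₕ)sₕ²/nₕ.
County 2: 18604²·(1 − 1230/18604)·179300/1230 = 4.7117401 × 10^10.
County 3: 5813²·(1 − 228/5813)·139000/228 = 1.9792628 × 10^10.
Sum = 6.6910029 × 10^10.

6.691 × 10^10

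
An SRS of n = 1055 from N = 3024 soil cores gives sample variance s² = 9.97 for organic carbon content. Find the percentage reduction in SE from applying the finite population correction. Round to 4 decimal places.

19.3077

f = n/N = 1055/3024 = 0.34887566.
SE_no-fpc = √(s²/n) = 0.097212329; SE_fpc = √((1−f)s²/n) = 0.078442841.
Ratio = √(1−f) = 0.80692276. Reduction = 100·(1 − 0.80692276) = 19.3077%.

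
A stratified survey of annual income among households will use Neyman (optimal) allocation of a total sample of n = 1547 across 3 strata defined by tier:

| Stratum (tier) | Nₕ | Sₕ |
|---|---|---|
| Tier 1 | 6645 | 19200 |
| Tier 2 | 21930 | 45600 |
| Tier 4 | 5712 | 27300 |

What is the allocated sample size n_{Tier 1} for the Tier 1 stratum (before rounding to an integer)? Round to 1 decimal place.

Neyman allocation: nₕ = n·NₕSₕ / Σⱼ NⱼSⱼ.
Σ NⱼSⱼ = 6645·19200 + 21930·45600 + 5712·27300 = 1.2835296 × 10^9.
n_{Tier 1} = 1547·6645·19200 / (1.2835296 × 10^9) = 153.8.

153.8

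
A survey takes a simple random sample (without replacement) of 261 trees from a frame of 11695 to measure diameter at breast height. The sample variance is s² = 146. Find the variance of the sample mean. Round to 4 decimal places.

0.5469

Under SRS without replacement, Var(ȳ) = (1 − f)·s²/n with f = n/N = 261/11695 = 0.02231723.
Var(ȳ) = (1 − 0.02231723)·146/261 = 0.97768277·0.55938697 = 0.54690301.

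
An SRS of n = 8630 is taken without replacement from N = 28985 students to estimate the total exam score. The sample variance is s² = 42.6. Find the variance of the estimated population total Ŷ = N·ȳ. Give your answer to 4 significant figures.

Var(Ŷ) = N²·Var(ȳ) = N²·(1 − n/N)·s²/n.
f = 8630/28985 = 0.29774021; Var(ȳ) = 0.70225979·42.6/8630 = 0.0034665431.
Var(Ŷ) = 28985² · 0.0034665431 = 2.9123476 × 10^6.

2.912 × 10^6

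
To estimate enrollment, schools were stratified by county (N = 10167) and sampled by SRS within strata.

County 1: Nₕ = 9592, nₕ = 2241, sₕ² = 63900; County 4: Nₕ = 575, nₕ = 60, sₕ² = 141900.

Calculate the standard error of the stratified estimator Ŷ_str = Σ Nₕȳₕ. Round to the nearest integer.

52066

Var(Ŷ_str) = Σₕ Nₕ²(1 − fₕ)sₕ²/nₕ.
County 1: 9592²·(1 − 2241/9592)·63900/2241 = 2.0105487 × 10^9.
County 4: 575²·(1 − 60/575)·141900/60 = 7.0033562 × 10^8.
Sum = 2.7108843 × 10^9.
SE = √(2.7108843 × 10^9) = 52066.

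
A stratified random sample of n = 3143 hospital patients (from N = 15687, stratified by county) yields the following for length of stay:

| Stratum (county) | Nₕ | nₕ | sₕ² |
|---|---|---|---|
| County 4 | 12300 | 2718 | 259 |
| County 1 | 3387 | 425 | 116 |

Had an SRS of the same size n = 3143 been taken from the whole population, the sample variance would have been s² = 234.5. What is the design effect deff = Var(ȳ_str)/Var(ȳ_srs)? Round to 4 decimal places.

Var(ȳ_str) = Σ Wₕ²(1−fₕ)sₕ²/nₕ with Wₕ = Nₕ/15687:
  County 4: (12300/15687)²·(1−2718/12300)·259/2718 = 0.045638546
  County 1: (3387/15687)²·(1−425/3387)·116/425 = 0.011127293
  → Var(ȳ_str) = 0.056765839.
Var(ȳ_srs) = (1 − 3143/15687)·234.5/3143 = 0.059661561.
deff = 0.056765839 / 0.059661561 = 0.9515.

0.9515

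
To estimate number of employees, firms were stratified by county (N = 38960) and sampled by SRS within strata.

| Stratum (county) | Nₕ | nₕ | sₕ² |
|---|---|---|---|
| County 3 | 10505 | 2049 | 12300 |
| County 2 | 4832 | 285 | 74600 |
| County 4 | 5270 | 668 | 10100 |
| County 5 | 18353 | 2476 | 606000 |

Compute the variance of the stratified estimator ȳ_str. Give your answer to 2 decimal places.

Var(ȳ_str) = Σₕ Wₕ²(1 − fₕ)sₕ²/nₕ with Wₕ = Nₕ/N, N = 38960.
County 3: Wₕ = 0.26963552; term = 0.26963552²·(1 − 0.19504998)·12300/2049 = 0.35130658.
County 2: Wₕ = 0.12402464; term = 0.12402464²·(1 − 0.05898179)·74600/285 = 3.7888547.
County 4: Wₕ = 0.13526694; term = 0.13526694²·(1 − 0.12675522)·10100/668 = 0.24158182.
County 5: Wₕ = 0.47107290; term = 0.47107290²·(1 − 0.13490982)·606000/2476 = 46.98504.
Sum = 51.366783.

51.37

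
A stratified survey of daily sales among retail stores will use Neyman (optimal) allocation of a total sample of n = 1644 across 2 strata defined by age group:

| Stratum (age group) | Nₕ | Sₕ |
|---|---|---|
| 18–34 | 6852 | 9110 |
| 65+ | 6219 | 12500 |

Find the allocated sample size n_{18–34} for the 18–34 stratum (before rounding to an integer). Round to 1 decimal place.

Neyman allocation: nₕ = n·NₕSₕ / Σⱼ NⱼSⱼ.
Σ NⱼSⱼ = 6852·9110 + 6219·12500 = 1.4015922 × 10^8.
n_{18–34} = 1644·6852·9110 / (1.4015922 × 10^8) = 732.2.

732.2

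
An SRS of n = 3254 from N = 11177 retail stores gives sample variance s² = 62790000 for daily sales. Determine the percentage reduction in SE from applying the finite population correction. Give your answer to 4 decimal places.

15.8058

f = n/N = 3254/11177 = 0.29113358.
SE_no-fpc = √(s²/n) = 138.91095; SE_fpc = √((1−f)s²/n) = 116.95497.
Ratio = √(1−f) = 0.84194205. Reduction = 100·(1 − 0.84194205) = 15.8058%.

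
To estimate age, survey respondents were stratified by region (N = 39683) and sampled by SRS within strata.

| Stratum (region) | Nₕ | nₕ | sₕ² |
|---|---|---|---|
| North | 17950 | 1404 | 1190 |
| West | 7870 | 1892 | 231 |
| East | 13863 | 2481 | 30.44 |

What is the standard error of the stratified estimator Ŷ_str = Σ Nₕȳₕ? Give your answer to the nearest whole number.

16106

Var(Ŷ_str) = Σₕ Nₕ²(1 − fₕ)sₕ²/nₕ.
North: 17950²·(1 − 1404/17950)·1190/1404 = 2.5173136 × 10^8.
West: 7870²·(1 − 1892/7870)·231/1892 = 5.7440934 × 10^6.
East: 13863²·(1 − 2481/13863)·30.44/2481 = 1.935948 × 10^6.
Sum = 2.594114 × 10^8.
SE = √(2.594114 × 10^8) = 16106.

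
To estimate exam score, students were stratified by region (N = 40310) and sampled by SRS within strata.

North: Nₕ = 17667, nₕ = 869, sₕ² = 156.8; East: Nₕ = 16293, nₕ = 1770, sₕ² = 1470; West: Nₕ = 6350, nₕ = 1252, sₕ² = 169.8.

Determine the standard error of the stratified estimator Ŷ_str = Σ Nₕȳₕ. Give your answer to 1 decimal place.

15951.7

Var(Ŷ_str) = Σₕ Nₕ²(1 − fₕ)sₕ²/nₕ.
North: 17667²·(1 − 869/17667)·156.8/869 = 5.3548421 × 10^7.
East: 16293²·(1 − 1770/16293)·1470/1770 = 1.9651761 × 10^8.
West: 6350²·(1 − 1252/6350)·169.8/1252 = 4.3904285 × 10^6.
Sum = 2.5445646 × 10^8.
SE = √(2.5445646 × 10^8) = 15951.7.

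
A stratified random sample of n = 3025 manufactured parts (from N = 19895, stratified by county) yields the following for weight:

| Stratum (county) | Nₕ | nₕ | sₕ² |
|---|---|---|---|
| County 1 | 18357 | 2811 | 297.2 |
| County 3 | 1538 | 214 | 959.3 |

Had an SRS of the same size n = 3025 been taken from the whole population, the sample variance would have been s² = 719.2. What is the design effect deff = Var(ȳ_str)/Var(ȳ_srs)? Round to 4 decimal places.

0.4925

Var(ȳ_str) = Σ Wₕ²(1−fₕ)sₕ²/nₕ with Wₕ = Nₕ/19895:
  County 1: (18357/19895)²·(1−2811/18357)·297.2/2811 = 0.076229039
  County 3: (1538/19895)²·(1−214/1538)·959.3/214 = 0.023062007
  → Var(ȳ_str) = 0.099291046.
Var(ȳ_srs) = (1 − 3025/19895)·719.2/3025 = 0.20160228.
deff = 0.099291046 / 0.20160228 = 0.4925.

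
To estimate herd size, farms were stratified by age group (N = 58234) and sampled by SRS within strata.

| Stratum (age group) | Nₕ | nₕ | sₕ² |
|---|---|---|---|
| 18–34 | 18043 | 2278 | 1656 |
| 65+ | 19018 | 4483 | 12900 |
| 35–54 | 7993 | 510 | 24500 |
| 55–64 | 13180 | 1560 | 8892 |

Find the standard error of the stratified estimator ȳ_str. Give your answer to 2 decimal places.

1.18

Var(ȳ_str) = Σₕ Wₕ²(1 − fₕ)sₕ²/nₕ with Wₕ = Nₕ/N, N = 58234.
18–34: Wₕ = 0.30983618; term = 0.30983618²·(1 − 0.12625395)·1656/2278 = 0.060975601.
65+: Wₕ = 0.32657897; term = 0.32657897²·(1 − 0.23572405)·12900/4483 = 0.23455657.
35–54: Wₕ = 0.13725659; term = 0.13725659²·(1 − 0.06380583)·24500/510 = 0.84728247.
55–64: Wₕ = 0.22632826; term = 0.22632826²·(1 − 0.11836115)·8892/1560 = 0.25742051.
Sum = 1.4002352.
SE = √(1.4002352) = 1.18.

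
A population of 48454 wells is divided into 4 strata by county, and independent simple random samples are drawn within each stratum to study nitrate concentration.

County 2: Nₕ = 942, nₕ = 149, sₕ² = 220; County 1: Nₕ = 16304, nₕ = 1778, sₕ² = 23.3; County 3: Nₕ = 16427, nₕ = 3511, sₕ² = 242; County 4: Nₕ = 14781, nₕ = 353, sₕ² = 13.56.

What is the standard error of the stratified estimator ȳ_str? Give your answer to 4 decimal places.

Var(ȳ_str) = Σₕ Wₕ²(1 − fₕ)sₕ²/nₕ with Wₕ = Nₕ/N, N = 48454.
County 2: Wₕ = 0.01944112; term = 0.01944112²·(1 − 0.15817410)·220/149 = 4.6978726 × 10^-4.
County 1: Wₕ = 0.33648409; term = 0.33648409²·(1 − 0.10905299)·23.3/1778 = 0.0013219198.
County 3: Wₕ = 0.33902258; term = 0.33902258²·(1 − 0.21373349)·242/3511 = 0.0062289029.
County 4: Wₕ = 0.30505221; term = 0.30505221²·(1 − 0.02388201)·13.56/353 = 0.0034892787.
Sum = 0.011509889.
SE = √(0.011509889) = 0.1073.

0.1073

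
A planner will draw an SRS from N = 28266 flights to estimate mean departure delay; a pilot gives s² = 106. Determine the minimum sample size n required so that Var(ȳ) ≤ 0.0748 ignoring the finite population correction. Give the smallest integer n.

Without fpc, n₀ = s²/D = 106/0.0748 = 1417.1123.
Rounding up, n = 1418.

1418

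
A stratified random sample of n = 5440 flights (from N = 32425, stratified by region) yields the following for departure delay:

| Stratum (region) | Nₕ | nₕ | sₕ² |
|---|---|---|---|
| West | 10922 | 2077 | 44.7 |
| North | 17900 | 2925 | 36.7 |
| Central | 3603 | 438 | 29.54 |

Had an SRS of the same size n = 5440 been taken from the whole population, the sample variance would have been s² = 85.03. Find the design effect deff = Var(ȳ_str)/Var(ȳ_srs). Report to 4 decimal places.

Var(ȳ_str) = Σ Wₕ²(1−fₕ)sₕ²/nₕ with Wₕ = Nₕ/32425:
  West: (10922/32425)²·(1−2077/10922)·44.7/2077 = 0.0019774753
  North: (17900/32425)²·(1−2925/17900)·36.7/2925 = 0.0031988957
  Central: (3603/32425)²·(1−438/3603)·29.54/438 = 7.315001 × 10^-4
  → Var(ȳ_str) = 0.0059078711.
Var(ȳ_srs) = (1 − 5440/32425)·85.03/5440 = 0.013008155.
deff = 0.0059078711 / 0.013008155 = 0.4542.

0.4542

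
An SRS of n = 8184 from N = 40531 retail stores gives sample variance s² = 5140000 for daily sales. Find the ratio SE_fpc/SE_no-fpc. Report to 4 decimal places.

0.8934

f = n/N = 8184/40531 = 0.20191952.
SE_no-fpc = √(s²/n) = 25.06102; SE_fpc = √((1−f)s²/n) = 22.38835.
Ratio = √(1−f) = 0.89335350.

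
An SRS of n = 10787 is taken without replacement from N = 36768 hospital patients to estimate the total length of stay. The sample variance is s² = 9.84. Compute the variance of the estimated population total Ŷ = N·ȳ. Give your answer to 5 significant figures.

871410

Var(Ŷ) = N²·Var(ȳ) = N²·(1 − n/N)·s²/n.
f = 10787/36768 = 0.29338011; Var(ȳ) = 0.70661989·9.84/10787 = 6.4458512 × 10^-4.
Var(Ŷ) = 36768² · (6.4458512 × 10^-4) = 871405.49.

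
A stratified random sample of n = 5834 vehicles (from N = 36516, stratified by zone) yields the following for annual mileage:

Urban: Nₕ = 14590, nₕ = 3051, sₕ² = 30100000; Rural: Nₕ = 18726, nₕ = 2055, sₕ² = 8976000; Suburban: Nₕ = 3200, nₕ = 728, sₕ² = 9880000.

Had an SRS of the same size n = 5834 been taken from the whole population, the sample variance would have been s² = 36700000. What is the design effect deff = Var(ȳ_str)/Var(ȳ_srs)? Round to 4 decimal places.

Var(ȳ_str) = Σ Wₕ²(1−fₕ)sₕ²/nₕ with Wₕ = Nₕ/36516:
  Urban: (14590/36516)²·(1−3051/14590)·30100000/3051 = 1245.6079
  Rural: (18726/36516)²·(1−2055/18726)·8976000/2055 = 1022.613
  Suburban: (3200/36516)²·(1−728/3200)·9880000/728 = 80.511443
  → Var(ȳ_str) = 2348.7323.
Var(ȳ_srs) = (1 − 5834/36516)·36700000/5834 = 5285.6707.
deff = 2348.7323 / 5285.6707 = 0.4444.

0.4444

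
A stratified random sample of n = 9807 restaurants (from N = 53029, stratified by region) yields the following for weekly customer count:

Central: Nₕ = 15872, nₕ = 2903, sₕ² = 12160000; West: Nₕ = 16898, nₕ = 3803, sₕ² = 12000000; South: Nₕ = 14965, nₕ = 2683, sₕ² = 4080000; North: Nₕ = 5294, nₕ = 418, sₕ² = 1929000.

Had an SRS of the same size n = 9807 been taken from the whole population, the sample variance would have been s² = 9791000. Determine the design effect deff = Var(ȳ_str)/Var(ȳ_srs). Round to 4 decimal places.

Var(ȳ_str) = Σ Wₕ²(1−fₕ)sₕ²/nₕ with Wₕ = Nₕ/53029:
  Central: (15872/53029)²·(1−2903/15872)·12160000/2903 = 306.61811
  West: (16898/53029)²·(1−3803/16898)·12000000/3803 = 248.2955
  South: (14965/53029)²·(1−2683/14965)·4080000/2683 = 99.393602
  North: (5294/53029)²·(1−418/5294)·1929000/418 = 42.362024
  → Var(ȳ_str) = 696.66924.
Var(ȳ_srs) = (1 − 9807/53029)·9791000/9807 = 813.73369.
deff = 696.66924 / 813.73369 = 0.8561.

0.8561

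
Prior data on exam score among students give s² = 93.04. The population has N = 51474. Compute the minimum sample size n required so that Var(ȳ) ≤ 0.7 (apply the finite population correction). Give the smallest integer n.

Without fpc, n₀ = s²/D = 93.04/0.7 = 132.9143.
With fpc, (1 − n/N)·s²/n ≤ D requires n ≥ n₀/(1 + n₀/N) = 132.9143/(1 + 132.9143/51474) = 132.5720.
Rounding up, n = 133.

133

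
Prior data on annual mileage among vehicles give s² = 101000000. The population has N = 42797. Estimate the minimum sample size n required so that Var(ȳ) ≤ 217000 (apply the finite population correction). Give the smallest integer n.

461

Without fpc, n₀ = s²/D = 101000000/217000 = 465.4378.
With fpc, (1 − n/N)·s²/n ≤ D requires n ≥ n₀/(1 + n₀/N) = 465.4378/(1 + 465.4378/42797) = 460.4304.
Rounding up, n = 461.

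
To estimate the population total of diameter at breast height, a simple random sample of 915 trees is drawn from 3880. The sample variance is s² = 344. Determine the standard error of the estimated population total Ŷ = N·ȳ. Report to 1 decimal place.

Var(Ŷ) = N²·Var(ȳ) = N²·(1 − n/N)·s²/n.
f = 915/3880 = 0.23582474; Var(ȳ) = 0.76417526·344/915 = 0.28729649.
Var(Ŷ) = 3880² · 0.28729649 = 4.3250763 × 10^6.
SE(Ŷ) = √(4.3250763 × 10^6) = 2079.7.

2079.7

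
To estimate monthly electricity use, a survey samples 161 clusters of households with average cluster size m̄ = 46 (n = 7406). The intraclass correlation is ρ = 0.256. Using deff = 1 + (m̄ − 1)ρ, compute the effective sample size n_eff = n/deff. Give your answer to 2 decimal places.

591.53

deff = 1 + (46 − 1)·0.256 = 1 + 11.52 = 12.52.
n_eff = 7406 / 12.52 = 591.53.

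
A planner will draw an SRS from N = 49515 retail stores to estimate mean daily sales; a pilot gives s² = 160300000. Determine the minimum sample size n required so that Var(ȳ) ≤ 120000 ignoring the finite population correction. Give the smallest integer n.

Without fpc, n₀ = s²/D = 160300000/120000 = 1335.8333.
Rounding up, n = 1336.

1336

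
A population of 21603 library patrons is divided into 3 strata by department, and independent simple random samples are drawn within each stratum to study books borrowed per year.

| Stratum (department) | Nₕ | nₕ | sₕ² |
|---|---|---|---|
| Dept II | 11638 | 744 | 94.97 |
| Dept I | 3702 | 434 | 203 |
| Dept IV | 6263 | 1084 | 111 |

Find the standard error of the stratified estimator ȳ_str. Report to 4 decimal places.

Var(ȳ_str) = Σₕ Wₕ²(1 − fₕ)sₕ²/nₕ with Wₕ = Nₕ/N, N = 21603.
Dept II: Wₕ = 0.53872147; term = 0.53872147²·(1 − 0.06392851)·94.97/744 = 0.034677765.
Dept I: Wₕ = 0.17136509; term = 0.17136509²·(1 − 0.11723393)·203/434 = 0.012125416.
Dept IV: Wₕ = 0.28991344; term = 0.28991344²·(1 − 0.17307999)·111/1084 = 0.0071169496.
Sum = 0.053920131.
SE = √(0.053920131) = 0.2322.

0.2322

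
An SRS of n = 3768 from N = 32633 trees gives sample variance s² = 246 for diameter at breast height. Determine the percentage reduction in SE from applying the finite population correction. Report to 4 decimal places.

5.9503

f = n/N = 3768/32633 = 0.11546594.
SE_no-fpc = √(s²/n) = 0.25551247; SE_fpc = √((1−f)s²/n) = 0.24030864.
Ratio = √(1−f) = 0.94049671. Reduction = 100·(1 − 0.94049671) = 5.9503%.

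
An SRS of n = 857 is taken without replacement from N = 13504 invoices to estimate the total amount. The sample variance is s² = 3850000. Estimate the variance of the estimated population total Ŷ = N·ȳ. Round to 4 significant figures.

Var(Ŷ) = N²·Var(ȳ) = N²·(1 − n/N)·s²/n.
f = 857/13504 = 0.06346268; Var(ȳ) = 0.93653732·3850000/857 = 4207.3147.
Var(Ŷ) = 13504² · 4207.3147 = 7.6723756 × 10^11.

7.672 × 10^11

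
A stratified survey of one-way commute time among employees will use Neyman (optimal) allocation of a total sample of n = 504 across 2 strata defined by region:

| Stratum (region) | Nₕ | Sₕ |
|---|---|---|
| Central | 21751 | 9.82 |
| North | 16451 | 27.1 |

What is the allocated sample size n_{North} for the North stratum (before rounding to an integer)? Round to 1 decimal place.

340.7

Neyman allocation: nₕ = n·NₕSₕ / Σⱼ NⱼSⱼ.
Σ NⱼSⱼ = 21751·9.82 + 16451·27.1 = 659416.92.
n_{North} = 504·16451·27.1 / 659416.92 = 340.7.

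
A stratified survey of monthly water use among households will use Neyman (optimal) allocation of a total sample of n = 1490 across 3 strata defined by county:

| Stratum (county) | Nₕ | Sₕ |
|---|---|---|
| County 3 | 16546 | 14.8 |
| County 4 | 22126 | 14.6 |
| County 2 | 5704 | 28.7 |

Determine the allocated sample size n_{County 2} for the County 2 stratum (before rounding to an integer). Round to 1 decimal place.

Neyman allocation: nₕ = n·NₕSₕ / Σⱼ NⱼSⱼ.
Σ NⱼSⱼ = 16546·14.8 + 22126·14.6 + 5704·28.7 = 731625.2.
n_{County 2} = 1490·5704·28.7 / 731625.2 = 333.4.

333.4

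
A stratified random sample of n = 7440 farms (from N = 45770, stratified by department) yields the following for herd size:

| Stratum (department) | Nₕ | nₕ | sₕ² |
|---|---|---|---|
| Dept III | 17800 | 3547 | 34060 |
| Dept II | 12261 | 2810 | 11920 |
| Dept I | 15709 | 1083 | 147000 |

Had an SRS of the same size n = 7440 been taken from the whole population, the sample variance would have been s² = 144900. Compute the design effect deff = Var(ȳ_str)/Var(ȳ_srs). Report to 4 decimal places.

Var(ȳ_str) = Σ Wₕ²(1−fₕ)sₕ²/nₕ with Wₕ = Nₕ/45770:
  Dept III: (17800/45770)²·(1−3547/17800)·34060/3547 = 1.1629149
  Dept II: (12261/45770)²·(1−2810/12261)·11920/2810 = 0.23464525
  Dept I: (15709/45770)²·(1−1083/15709)·147000/1083 = 14.886793
  → Var(ȳ_str) = 16.284353.
Var(ȳ_srs) = (1 − 7440/45770)·144900/7440 = 16.309977.
deff = 16.284353 / 16.309977 = 0.9984.

0.9984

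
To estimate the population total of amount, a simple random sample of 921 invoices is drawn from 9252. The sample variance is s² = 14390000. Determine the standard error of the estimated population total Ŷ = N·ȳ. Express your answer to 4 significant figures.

1.097 × 10^6

Var(Ŷ) = N²·Var(ȳ) = N²·(1 − n/N)·s²/n.
f = 921/9252 = 0.09954604; Var(ȳ) = 0.90045396·14390000/921 = 14068.982.
Var(Ŷ) = 9252² · 14068.982 = 1.2042979 × 10^12.
SE(Ŷ) = √(1.2042979 × 10^12) = 1.097 × 10^6.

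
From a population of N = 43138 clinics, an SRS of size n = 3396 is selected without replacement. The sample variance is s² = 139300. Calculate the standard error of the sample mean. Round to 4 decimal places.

6.1473

Under SRS without replacement, Var(ȳ) = (1 − f)·s²/n with f = n/N = 3396/43138 = 0.07872409.
Var(ȳ) = (1 − 0.07872409)·139300/3396 = 0.92127591·41.018846 = 37.789674.
SE(ȳ) = √(37.789674) = 6.1473.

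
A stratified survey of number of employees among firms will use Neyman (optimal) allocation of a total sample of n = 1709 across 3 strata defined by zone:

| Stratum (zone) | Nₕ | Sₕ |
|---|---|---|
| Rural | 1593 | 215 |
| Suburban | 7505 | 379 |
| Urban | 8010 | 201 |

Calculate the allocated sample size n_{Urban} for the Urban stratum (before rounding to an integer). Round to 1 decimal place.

573.6

Neyman allocation: nₕ = n·NₕSₕ / Σⱼ NⱼSⱼ.
Σ NⱼSⱼ = 1593·215 + 7505·379 + 8010·201 = 4.7969 × 10^6.
n_{Urban} = 1709·8010·201 / (4.7969 × 10^6) = 573.6.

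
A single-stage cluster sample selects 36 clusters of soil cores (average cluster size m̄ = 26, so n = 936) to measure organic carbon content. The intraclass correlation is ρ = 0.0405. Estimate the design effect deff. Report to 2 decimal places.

2.01

deff = 1 + (26 − 1)·0.0405 = 1 + 1.0125 = 2.0125.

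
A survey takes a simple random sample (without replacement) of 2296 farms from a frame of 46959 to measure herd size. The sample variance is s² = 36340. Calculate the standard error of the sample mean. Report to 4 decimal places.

Under SRS without replacement, Var(ȳ) = (1 − f)·s²/n with f = n/N = 2296/46959 = 0.04889372.
Var(ȳ) = (1 − 0.04889372)·36340/2296 = 0.95110628·15.827526 = 15.05366.
SE(ȳ) = √(15.05366) = 3.8799.

3.8799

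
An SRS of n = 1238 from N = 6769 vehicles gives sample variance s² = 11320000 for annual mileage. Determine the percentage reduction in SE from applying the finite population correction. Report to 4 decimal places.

9.6060

f = n/N = 1238/6769 = 0.18289260.
SE_no-fpc = √(s²/n) = 95.623116; SE_fpc = √((1−f)s²/n) = 86.437553.
Ratio = √(1−f) = 0.90393993. Reduction = 100·(1 − 0.90393993) = 9.6060%.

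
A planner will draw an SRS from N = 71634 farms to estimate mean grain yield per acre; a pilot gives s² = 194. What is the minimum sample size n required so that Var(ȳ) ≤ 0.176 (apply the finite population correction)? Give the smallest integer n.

Without fpc, n₀ = s²/D = 194/0.176 = 1102.2727.
With fpc, (1 − n/N)·s²/n ≤ D requires n ≥ n₀/(1 + n₀/N) = 1102.2727/(1 + 1102.2727/71634) = 1085.5684.
Rounding up, n = 1086.

1086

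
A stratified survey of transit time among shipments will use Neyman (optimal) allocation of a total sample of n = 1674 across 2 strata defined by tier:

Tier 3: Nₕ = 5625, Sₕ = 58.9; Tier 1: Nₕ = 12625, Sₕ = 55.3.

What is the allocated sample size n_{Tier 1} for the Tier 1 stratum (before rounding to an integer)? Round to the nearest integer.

Neyman allocation: nₕ = n·NₕSₕ / Σⱼ NⱼSⱼ.
Σ NⱼSⱼ = 5625·58.9 + 12625·55.3 = 1.029475 × 10^6.
n_{Tier 1} = 1674·12625·55.3 / (1.029475 × 10^6) = 1135.

1135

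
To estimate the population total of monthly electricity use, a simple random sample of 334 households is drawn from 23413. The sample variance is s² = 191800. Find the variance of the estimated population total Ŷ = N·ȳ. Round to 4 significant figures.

3.103 × 10^11

Var(Ŷ) = N²·Var(ȳ) = N²·(1 − n/N)·s²/n.
f = 334/23413 = 0.01426558; Var(ȳ) = 0.98573442·191800/334 = 566.05947.
Var(Ŷ) = 23413² · 566.05947 = 3.1029601 × 10^11.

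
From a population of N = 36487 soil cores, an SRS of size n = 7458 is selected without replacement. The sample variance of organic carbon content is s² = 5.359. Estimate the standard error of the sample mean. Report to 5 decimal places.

0.02391

Under SRS without replacement, Var(ȳ) = (1 − f)·s²/n with f = n/N = 7458/36487 = 0.20440157.
Var(ȳ) = (1 − 0.20440157)·5.359/7458 = 0.79559843·7.1855725 × 10^-4 = 5.7168302 × 10^-4.
SE(ȳ) = √(5.7168302 × 10^-4) = 0.02391.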